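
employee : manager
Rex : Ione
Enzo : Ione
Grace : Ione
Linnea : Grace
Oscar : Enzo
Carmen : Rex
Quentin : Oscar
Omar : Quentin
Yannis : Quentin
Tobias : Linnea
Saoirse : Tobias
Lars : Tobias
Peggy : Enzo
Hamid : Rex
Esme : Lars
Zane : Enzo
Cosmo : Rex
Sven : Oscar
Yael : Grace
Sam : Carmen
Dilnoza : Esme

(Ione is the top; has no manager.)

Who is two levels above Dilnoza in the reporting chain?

Lars

Dilnoza reports to Esme, and Esme reports to Lars. So Dilnoza's skip-level manager is Lars.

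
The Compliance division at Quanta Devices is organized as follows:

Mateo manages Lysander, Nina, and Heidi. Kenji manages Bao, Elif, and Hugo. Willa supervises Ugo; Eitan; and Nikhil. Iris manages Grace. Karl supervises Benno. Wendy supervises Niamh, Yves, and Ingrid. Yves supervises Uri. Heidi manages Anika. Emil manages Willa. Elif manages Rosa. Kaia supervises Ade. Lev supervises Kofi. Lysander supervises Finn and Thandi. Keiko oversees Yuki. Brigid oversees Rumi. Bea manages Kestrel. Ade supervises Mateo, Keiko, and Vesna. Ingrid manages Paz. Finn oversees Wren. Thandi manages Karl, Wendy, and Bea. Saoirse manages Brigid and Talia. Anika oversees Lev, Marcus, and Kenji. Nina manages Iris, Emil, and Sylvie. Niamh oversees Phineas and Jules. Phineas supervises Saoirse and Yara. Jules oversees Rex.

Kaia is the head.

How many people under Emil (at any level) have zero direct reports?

3

The people in Emil's organization with no one reporting to them are Nikhil, Eitan, Ugo. That is 3.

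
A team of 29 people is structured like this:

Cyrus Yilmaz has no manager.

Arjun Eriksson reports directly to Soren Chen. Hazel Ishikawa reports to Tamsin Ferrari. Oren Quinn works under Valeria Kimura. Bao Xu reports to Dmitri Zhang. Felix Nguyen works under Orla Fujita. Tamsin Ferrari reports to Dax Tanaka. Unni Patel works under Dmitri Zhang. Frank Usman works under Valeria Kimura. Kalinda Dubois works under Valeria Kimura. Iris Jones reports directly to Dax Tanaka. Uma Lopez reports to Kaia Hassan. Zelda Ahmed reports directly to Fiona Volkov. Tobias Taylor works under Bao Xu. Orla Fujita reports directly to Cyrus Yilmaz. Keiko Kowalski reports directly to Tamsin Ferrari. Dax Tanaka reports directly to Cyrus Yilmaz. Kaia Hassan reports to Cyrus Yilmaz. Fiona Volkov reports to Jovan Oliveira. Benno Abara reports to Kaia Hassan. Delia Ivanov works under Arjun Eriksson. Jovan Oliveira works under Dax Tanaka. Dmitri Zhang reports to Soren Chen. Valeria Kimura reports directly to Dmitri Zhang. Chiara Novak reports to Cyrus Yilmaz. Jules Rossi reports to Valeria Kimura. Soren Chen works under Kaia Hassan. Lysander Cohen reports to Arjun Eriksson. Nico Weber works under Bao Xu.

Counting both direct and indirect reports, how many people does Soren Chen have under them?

Soren Chen directly manages Dmitri Zhang, Arjun Eriksson. Under Dmitri Zhang: Valeria Kimura, Oren Quinn, Kalinda Dubois, Jules Rossi, Frank Usman, Bao Xu, Nico Weber, Tobias Taylor, Unni Patel (9). Under Arjun Eriksson: Lysander Cohen, Delia Ivanov (2). So Soren Chen's organization is 2 direct reports plus everyone under them: 10 + 3 = 13.

13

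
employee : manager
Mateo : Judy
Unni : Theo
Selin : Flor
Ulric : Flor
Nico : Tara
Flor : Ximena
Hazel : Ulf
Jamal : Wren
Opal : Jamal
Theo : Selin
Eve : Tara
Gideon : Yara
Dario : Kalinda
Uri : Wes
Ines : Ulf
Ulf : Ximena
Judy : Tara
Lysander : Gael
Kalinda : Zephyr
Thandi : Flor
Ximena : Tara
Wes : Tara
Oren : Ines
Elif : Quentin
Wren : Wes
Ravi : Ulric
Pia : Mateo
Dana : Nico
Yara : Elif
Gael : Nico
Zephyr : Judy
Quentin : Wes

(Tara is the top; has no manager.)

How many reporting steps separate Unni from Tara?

Chain from Unni up to Tara: Unni → Theo → Selin → Flor → Ximena → Tara. That is 5 steps up, so Unni is 5 levels below Tara.

5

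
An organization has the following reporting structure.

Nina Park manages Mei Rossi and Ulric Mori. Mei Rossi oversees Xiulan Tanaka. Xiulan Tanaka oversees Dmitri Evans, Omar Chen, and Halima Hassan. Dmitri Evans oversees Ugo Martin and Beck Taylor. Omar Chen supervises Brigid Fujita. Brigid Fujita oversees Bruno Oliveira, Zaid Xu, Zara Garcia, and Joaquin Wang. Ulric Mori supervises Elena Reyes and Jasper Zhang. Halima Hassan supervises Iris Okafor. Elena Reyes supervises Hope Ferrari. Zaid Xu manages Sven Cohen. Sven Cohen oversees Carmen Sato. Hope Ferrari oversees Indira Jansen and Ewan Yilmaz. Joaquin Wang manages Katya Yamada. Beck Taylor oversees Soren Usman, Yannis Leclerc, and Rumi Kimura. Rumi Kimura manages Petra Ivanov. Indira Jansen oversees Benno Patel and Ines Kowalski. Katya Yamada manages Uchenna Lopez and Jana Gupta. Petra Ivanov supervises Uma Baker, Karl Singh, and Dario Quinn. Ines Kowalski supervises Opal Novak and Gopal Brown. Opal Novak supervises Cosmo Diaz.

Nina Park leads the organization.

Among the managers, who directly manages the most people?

Brigid Fujita

Direct-report counts: Nina Park has 2; Ulric Mori has 2; Elena Reyes has 1; Hope Ferrari has 2; Indira Jansen has 2; Ines Kowalski has 2; Opal Novak has 1; Mei Rossi has 1; Xiulan Tanaka has 3; Halima Hassan has 1; Omar Chen has 1; Brigid Fujita has 4; Joaquin Wang has 1; Katya Yamada has 2; Zaid Xu has 1; Sven Cohen has 1; Dmitri Evans has 2; Beck Taylor has 3; Rumi Kimura has 1; Petra Ivanov has 3. The largest is 4, held by Brigid Fujita.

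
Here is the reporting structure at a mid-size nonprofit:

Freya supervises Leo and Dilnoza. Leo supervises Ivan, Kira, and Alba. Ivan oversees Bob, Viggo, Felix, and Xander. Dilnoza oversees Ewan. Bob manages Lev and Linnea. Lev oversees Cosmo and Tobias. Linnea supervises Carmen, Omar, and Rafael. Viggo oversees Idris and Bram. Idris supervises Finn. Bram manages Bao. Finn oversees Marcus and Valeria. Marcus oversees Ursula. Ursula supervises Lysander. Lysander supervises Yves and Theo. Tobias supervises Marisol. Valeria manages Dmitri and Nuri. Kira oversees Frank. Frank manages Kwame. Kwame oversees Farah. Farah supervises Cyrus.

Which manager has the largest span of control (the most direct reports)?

Ivan

Direct-report counts: Freya has 2; Dilnoza has 1; Leo has 3; Kira has 1; Frank has 1; Kwame has 1; Farah has 1; Ivan has 4; Viggo has 2; Bram has 1; Idris has 1; Finn has 2; Valeria has 2; Marcus has 1; Ursula has 1; Lysander has 2; Bob has 2; Linnea has 3; Lev has 2; Tobias has 1. The largest is 4, held by Ivan.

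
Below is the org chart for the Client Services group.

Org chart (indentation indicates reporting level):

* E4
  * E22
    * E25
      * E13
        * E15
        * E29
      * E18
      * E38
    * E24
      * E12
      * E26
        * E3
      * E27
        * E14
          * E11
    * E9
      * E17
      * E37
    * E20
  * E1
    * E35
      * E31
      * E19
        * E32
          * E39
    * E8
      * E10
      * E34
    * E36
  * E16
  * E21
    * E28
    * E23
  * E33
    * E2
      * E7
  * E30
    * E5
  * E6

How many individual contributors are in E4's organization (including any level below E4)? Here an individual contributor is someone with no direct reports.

The people in E4's organization with no one reporting to them are E6, E5, E7, E23, E28, E16, E36, E34, E10, E39, E31, E20, E37, E17, E11, E3, E12, E38, E18, E29, E15. That is 21.

21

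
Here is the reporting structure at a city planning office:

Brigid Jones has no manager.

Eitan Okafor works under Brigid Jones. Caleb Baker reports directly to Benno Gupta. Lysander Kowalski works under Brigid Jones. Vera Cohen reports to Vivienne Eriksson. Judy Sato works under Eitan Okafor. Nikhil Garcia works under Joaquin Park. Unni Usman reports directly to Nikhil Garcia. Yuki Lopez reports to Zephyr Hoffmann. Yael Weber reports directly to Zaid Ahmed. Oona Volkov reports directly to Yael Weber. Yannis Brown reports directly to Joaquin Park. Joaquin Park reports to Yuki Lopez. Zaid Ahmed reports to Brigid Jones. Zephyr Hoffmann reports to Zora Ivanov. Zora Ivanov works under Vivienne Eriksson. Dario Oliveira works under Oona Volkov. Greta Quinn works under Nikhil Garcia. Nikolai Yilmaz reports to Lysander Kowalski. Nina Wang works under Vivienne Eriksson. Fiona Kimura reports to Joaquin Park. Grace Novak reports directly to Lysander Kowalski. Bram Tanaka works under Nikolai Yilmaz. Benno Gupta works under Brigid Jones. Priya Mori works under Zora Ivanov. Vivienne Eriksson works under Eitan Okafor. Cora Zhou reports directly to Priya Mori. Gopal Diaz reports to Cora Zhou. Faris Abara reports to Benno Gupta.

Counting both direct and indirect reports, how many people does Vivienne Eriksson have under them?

14

Vivienne Eriksson directly manages Zora Ivanov, Nina Wang, Vera Cohen. Under Zora Ivanov: Priya Mori, Cora Zhou, Gopal Diaz, Zephyr Hoffmann, Yuki Lopez, Joaquin Park, Yannis Brown, Fiona Kimura, Nikhil Garcia, Unni Usman, Greta Quinn (11). Nina Wang has no reports. Vera Cohen has no reports. So Vivienne Eriksson's organization is 3 direct reports plus everyone under them: 12 + 1 + 1 = 14.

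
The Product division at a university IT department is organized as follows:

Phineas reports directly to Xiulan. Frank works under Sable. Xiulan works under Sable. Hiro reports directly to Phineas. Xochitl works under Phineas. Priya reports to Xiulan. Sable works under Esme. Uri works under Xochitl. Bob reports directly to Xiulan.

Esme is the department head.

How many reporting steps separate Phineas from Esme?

Chain from Phineas up to Esme: Phineas → Xiulan → Sable → Esme. That is 3 steps up, so Phineas is 3 levels below Esme.

3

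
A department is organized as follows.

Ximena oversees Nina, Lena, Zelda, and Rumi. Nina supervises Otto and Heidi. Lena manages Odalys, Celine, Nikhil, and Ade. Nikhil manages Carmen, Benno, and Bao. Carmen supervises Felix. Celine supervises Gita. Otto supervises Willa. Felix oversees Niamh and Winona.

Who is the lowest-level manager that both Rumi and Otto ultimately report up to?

Rumi's chain of managers is Ximena. Otto's chain of managers is Nina, Ximena. The first manager that appears in both chains is Ximena.

Ximena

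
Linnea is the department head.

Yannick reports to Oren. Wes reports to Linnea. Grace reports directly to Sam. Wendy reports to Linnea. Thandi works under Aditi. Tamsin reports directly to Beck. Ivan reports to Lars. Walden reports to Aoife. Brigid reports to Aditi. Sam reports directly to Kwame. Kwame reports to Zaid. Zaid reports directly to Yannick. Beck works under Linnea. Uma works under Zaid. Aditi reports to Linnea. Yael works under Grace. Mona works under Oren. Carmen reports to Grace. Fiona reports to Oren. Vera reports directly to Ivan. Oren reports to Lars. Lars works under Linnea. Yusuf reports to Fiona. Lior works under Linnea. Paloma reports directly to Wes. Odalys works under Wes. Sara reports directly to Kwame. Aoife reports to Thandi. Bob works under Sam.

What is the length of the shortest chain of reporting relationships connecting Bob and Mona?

Bob is 5 levels below Oren, and Mona is 1 level below Oren (their lowest common manager). The shortest path runs up from Bob to Oren and back down to Mona: 5 + 1 = 6 links.

6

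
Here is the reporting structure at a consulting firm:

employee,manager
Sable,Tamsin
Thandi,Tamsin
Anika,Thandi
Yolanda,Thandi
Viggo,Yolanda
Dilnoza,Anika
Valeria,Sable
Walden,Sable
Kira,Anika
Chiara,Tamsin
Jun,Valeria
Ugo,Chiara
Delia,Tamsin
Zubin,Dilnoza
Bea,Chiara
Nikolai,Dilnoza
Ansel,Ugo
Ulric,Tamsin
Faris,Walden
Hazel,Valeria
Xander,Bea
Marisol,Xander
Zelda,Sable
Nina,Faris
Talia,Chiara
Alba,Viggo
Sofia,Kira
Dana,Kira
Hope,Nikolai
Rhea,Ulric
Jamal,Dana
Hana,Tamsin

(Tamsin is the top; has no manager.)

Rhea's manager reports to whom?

Tamsin

Rhea reports to Ulric, and Ulric reports to Tamsin. So Rhea's skip-level manager is Tamsin.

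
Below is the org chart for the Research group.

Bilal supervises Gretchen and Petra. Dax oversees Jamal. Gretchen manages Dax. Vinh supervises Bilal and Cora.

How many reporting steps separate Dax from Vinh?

3

Chain from Dax up to Vinh: Dax → Gretchen → Bilal → Vinh. That is 3 steps up, so Dax is 3 levels below Vinh.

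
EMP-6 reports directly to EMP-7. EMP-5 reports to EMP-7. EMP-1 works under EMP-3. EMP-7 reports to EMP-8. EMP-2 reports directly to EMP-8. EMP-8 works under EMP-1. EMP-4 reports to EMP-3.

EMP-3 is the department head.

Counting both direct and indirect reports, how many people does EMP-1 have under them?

EMP-1 directly manages EMP-8. Under EMP-8: EMP-7, EMP-6, EMP-5, EMP-2 (4). That's 5 in total.

5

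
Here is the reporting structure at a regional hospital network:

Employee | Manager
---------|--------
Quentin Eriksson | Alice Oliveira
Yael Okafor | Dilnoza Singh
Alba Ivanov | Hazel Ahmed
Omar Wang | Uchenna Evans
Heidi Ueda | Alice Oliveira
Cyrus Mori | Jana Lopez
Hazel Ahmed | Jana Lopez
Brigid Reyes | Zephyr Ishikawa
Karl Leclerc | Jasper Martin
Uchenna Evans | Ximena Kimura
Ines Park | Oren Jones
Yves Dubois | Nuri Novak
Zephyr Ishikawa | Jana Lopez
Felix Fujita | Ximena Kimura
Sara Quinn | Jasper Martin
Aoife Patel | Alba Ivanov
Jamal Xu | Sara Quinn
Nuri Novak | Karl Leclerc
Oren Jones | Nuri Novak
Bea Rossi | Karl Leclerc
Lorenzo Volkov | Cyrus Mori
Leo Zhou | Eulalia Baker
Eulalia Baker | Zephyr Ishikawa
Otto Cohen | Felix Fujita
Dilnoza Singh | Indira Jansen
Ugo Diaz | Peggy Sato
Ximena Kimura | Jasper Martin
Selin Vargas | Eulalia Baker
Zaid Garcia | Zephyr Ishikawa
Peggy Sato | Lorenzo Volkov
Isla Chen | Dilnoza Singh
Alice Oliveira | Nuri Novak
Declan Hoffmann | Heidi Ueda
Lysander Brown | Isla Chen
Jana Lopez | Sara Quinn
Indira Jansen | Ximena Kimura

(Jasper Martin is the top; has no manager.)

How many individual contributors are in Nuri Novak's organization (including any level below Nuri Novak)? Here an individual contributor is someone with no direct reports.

4

The people in Nuri Novak's organization with no one reporting to them are Yves Dubois, Ines Park, Quentin Eriksson, Declan Hoffmann. That is 4.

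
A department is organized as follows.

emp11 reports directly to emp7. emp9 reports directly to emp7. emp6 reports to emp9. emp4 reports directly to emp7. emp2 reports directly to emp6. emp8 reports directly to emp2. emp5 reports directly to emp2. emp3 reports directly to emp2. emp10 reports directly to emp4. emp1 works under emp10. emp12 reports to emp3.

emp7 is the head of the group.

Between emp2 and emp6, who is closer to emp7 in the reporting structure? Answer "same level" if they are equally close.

emp2 is 3 levels below emp7; emp6 is 2. emp6 is higher.

emp6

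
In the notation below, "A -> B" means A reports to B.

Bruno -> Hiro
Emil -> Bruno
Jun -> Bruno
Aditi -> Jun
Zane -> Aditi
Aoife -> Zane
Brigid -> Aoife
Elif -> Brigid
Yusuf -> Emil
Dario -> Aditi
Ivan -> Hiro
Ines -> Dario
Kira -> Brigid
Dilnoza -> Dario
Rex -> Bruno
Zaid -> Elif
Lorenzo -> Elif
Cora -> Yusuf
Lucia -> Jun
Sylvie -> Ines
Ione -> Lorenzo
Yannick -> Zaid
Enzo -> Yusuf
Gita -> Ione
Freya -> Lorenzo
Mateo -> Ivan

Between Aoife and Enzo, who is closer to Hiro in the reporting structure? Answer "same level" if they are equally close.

Enzo

Aoife is 5 levels below Hiro; Enzo is 4. Enzo is higher.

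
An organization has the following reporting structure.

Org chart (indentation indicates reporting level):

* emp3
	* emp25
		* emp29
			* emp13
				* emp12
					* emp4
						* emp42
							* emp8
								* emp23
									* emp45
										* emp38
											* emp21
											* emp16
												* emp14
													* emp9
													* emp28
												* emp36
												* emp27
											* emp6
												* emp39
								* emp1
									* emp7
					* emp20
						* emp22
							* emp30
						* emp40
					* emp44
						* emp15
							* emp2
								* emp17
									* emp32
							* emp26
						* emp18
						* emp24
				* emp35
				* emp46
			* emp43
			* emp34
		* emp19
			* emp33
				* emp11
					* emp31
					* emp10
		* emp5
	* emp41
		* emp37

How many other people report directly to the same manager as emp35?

2

emp35 reports to emp13. emp13's other direct reports are emp12, emp46 — 2 peers.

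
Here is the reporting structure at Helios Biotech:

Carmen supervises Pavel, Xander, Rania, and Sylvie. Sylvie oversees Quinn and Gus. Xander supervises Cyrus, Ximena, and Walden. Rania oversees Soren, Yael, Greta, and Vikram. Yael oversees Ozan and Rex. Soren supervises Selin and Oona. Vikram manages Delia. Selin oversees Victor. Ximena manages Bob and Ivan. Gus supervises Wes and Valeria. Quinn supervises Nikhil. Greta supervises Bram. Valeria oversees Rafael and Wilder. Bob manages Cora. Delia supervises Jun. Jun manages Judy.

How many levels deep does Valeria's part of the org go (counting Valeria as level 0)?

The longest chain under Valeria runs Valeria → Wilder, which is 1 level below Valeria.

1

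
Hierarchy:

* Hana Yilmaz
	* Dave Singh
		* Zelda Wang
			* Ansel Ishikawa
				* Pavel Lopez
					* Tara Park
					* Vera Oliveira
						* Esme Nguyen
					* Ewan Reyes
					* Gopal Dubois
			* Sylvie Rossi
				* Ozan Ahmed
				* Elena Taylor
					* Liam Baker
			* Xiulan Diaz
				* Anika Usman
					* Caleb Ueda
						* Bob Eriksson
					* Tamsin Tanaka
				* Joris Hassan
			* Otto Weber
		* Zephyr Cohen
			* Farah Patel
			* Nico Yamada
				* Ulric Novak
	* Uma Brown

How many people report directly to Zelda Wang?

Zelda Wang directly manages Ansel Ishikawa, Sylvie Rossi, Xiulan Diaz, Otto Weber. That is 4 direct reports.

4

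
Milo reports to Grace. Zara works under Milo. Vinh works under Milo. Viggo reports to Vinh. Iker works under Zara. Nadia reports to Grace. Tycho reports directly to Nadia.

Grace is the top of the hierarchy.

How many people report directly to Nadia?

Nadia directly manages Tycho. That is 1 direct report.

1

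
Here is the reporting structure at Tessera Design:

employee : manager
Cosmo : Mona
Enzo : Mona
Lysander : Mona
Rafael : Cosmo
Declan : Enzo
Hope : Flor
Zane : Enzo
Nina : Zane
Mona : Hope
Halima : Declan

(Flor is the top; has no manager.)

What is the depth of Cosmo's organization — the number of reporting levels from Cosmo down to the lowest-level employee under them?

The longest chain under Cosmo runs Cosmo → Rafael, which is 1 level below Cosmo.

1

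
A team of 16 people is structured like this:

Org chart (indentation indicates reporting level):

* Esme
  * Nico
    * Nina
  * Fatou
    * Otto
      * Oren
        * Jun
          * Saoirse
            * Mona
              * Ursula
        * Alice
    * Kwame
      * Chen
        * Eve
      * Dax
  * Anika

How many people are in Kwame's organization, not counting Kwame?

3

Kwame directly manages Chen, Dax. Under Chen: Eve (1). Dax has no reports. So Kwame's organization is 2 direct reports plus everyone under them: 2 + 1 = 3.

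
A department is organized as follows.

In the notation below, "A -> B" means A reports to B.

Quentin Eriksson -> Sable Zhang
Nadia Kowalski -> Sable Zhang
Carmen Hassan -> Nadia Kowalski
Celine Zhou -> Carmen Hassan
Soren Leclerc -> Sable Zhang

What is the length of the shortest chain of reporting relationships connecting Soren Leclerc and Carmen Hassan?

3

Soren Leclerc is 1 level below Sable Zhang, and Carmen Hassan is 2 levels below Sable Zhang (their lowest common manager). The shortest path runs up from Soren Leclerc to Sable Zhang and back down to Carmen Hassan: 1 + 2 = 3 links.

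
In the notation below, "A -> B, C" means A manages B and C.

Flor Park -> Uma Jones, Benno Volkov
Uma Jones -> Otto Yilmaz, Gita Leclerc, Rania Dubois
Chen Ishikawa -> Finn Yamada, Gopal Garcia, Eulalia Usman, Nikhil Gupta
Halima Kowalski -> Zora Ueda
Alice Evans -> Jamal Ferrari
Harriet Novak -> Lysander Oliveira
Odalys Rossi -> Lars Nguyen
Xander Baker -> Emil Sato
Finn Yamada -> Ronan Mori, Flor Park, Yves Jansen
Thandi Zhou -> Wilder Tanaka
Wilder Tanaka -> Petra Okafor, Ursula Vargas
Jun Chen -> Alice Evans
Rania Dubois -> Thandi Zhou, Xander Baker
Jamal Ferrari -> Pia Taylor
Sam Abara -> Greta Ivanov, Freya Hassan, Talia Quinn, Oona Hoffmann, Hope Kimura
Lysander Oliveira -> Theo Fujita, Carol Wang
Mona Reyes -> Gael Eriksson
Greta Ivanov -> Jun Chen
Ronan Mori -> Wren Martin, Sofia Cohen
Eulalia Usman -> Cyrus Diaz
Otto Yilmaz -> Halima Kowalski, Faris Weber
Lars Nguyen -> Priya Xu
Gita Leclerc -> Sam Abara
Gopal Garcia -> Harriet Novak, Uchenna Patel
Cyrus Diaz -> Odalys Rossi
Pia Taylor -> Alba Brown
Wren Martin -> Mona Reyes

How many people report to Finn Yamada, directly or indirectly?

Finn Yamada directly manages Ronan Mori, Flor Park, Yves Jansen. Under Ronan Mori: Sofia Cohen, Wren Martin, Mona Reyes, Gael Eriksson (4). Under Flor Park: Benno Volkov, Uma Jones, Rania Dubois, Xander Baker, Emil Sato, Thandi Zhou, Wilder Tanaka, Ursula Vargas, Petra Okafor, Gita Leclerc, Sam Abara, Hope Kimura, Oona Hoffmann, Talia Quinn, Freya Hassan, Greta Ivanov, Jun Chen, Alice Evans, Jamal Ferrari, Pia Taylor, Alba Brown, Otto Yilmaz, Faris Weber, Halima Kowalski, Zora Ueda (25). Yves Jansen has no reports. So Finn Yamada's organization is 3 direct reports plus everyone under them: 5 + 26 + 1 = 32.

32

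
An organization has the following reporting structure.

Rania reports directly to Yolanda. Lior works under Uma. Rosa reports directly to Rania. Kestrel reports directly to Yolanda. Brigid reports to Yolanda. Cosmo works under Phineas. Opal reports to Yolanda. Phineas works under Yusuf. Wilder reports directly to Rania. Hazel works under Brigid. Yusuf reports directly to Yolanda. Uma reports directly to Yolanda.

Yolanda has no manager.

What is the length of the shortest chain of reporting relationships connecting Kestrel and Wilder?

Kestrel is 1 level below Yolanda, and Wilder is 2 levels below Yolanda (their lowest common manager). The shortest path runs up from Kestrel to Yolanda and back down to Wilder: 1 + 2 = 3 links.

3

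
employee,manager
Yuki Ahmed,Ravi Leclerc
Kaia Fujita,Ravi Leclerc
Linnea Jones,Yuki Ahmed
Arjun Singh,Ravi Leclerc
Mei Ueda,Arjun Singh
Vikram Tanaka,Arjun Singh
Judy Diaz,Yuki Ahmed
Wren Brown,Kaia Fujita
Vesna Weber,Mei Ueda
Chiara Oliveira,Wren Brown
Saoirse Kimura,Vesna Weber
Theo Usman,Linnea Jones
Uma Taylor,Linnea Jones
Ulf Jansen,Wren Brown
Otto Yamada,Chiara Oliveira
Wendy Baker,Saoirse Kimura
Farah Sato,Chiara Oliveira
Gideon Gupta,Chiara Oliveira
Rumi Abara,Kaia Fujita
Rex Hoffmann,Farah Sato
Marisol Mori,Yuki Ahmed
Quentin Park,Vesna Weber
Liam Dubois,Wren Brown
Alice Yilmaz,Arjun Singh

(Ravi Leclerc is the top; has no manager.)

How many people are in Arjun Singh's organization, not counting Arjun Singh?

7

Arjun Singh directly manages Mei Ueda, Vikram Tanaka, Alice Yilmaz. Under Mei Ueda: Vesna Weber, Quentin Park, Saoirse Kimura, Wendy Baker (4). Vikram Tanaka has no reports. Alice Yilmaz has no reports. So Arjun Singh's organization is 3 direct reports plus everyone under them: 5 + 1 + 1 = 7.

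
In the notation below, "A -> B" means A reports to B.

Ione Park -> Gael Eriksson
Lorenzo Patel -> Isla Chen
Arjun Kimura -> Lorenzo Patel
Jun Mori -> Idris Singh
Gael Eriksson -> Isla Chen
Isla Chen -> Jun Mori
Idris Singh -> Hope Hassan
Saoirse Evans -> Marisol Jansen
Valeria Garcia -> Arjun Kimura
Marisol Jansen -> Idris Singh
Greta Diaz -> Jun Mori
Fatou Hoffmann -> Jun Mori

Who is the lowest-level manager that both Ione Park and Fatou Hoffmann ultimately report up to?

Jun Mori

Ione Park's chain of managers is Gael Eriksson, Isla Chen, Jun Mori, Idris Singh, Hope Hassan. Fatou Hoffmann's chain of managers is Jun Mori, Idris Singh, Hope Hassan. The first manager that appears in both chains is Jun Mori.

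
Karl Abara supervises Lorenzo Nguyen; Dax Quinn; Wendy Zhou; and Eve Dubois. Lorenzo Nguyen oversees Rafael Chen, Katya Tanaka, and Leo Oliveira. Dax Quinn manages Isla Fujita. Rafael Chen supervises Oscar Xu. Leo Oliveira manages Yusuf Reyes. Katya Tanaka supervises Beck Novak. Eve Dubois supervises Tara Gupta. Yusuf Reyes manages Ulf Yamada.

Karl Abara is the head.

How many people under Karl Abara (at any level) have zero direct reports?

6

The people in Karl Abara's organization with no one reporting to them are Tara Gupta, Wendy Zhou, Isla Fujita, Beck Novak, Ulf Yamada, Oscar Xu. That is 6.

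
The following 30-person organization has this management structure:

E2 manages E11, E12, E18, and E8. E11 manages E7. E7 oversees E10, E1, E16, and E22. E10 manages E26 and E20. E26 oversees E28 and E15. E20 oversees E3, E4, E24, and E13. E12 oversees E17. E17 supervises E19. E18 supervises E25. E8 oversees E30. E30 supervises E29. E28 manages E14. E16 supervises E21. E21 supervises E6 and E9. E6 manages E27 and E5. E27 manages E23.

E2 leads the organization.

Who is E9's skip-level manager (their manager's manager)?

E16

E9 reports to E21, and E21 reports to E16. So E9's skip-level manager is E16.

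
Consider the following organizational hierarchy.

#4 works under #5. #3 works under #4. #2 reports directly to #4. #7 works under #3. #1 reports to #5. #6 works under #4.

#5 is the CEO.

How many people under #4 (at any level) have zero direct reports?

3

The people in #4's organization with no one reporting to them are #6, #2, #7. That is 3.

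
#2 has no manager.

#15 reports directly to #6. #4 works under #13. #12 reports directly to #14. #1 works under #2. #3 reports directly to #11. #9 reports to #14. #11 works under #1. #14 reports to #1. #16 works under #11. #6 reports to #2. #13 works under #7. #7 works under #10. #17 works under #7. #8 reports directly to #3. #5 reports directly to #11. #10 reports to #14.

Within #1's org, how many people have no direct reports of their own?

The people in #1's organization with no one reporting to them are #16, #8, #5, #9, #12, #17, #4. That is 7.

7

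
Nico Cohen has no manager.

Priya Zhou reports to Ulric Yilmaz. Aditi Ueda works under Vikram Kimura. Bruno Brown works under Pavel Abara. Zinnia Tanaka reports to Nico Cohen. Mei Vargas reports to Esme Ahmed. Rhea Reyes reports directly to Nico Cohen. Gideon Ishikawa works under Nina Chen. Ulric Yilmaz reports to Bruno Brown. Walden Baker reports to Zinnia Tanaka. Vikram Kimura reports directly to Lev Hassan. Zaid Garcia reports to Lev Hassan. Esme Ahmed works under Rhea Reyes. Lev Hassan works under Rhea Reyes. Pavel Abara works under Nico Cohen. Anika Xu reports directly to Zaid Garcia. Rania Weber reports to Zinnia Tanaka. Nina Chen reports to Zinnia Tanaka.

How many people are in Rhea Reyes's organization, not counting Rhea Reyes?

Rhea Reyes directly manages Esme Ahmed, Lev Hassan. Under Esme Ahmed: Mei Vargas (1). Under Lev Hassan: Vikram Kimura, Aditi Ueda, Zaid Garcia, Anika Xu (4). So Rhea Reyes's organization is 2 direct reports plus everyone under them: 2 + 5 = 7.

7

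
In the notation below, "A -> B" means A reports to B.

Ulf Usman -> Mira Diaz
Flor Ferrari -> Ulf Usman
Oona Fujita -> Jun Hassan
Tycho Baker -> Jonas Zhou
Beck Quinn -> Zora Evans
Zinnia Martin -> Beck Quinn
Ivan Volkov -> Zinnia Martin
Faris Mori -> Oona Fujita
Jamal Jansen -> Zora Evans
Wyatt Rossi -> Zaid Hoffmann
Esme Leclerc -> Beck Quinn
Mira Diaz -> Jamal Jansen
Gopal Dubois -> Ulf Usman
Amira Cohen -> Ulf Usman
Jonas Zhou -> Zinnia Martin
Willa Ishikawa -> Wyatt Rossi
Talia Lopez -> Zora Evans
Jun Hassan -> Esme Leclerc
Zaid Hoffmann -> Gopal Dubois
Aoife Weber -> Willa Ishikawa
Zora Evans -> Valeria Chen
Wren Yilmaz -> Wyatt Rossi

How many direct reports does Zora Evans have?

Zora Evans directly manages Jamal Jansen, Beck Quinn, Talia Lopez. That is 3 direct reports.

3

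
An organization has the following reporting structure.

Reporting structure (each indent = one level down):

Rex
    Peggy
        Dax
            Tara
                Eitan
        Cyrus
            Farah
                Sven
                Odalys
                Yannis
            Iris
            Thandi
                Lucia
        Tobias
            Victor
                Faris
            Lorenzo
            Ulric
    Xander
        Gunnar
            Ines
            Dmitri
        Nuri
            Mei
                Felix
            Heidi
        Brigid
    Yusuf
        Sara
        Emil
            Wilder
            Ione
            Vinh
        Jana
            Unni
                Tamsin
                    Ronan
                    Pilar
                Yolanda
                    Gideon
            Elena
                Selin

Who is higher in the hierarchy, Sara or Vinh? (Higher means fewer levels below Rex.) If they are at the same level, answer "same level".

Sara

Sara is 2 levels below Rex; Vinh is 3. Sara is higher.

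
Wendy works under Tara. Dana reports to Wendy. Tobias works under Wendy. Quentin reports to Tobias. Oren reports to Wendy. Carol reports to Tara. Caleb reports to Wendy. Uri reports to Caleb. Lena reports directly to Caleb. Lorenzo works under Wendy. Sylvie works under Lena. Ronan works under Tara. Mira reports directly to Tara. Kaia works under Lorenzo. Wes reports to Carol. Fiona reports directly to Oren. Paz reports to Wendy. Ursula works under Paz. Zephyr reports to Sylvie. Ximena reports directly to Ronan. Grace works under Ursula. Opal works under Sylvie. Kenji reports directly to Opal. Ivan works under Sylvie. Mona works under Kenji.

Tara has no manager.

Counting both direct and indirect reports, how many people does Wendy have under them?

19

Wendy directly manages Dana, Tobias, Oren, Caleb, Lorenzo, Paz. Dana has no reports. Under Tobias: Quentin (1). Under Oren: Fiona (1). Under Caleb: Lena, Sylvie, Ivan, Opal, Kenji, Mona, Zephyr, Uri (8). Under Lorenzo: Kaia (1). Under Paz: Ursula, Grace (2). So Wendy's organization is 6 direct reports plus everyone under them: 1 + 2 + 2 + 9 + 2 + 3 = 19.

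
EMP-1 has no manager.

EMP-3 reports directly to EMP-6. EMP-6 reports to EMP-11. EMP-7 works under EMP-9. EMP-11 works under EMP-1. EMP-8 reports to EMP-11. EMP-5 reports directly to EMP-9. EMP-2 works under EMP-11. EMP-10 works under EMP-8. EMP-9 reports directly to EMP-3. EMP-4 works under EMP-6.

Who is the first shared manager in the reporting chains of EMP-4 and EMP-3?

EMP-4's chain of managers is EMP-6, EMP-11, EMP-1. EMP-3's chain of managers is EMP-6, EMP-11, EMP-1. The first manager that appears in both chains is EMP-6.

EMP-6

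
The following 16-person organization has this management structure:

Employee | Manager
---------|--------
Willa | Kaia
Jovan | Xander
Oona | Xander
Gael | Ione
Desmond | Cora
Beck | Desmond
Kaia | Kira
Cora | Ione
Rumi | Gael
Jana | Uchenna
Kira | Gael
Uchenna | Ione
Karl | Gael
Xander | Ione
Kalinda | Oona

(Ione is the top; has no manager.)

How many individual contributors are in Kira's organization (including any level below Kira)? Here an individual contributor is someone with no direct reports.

The only person in Kira's organization with no one reporting to them is Willa. That is 1.

1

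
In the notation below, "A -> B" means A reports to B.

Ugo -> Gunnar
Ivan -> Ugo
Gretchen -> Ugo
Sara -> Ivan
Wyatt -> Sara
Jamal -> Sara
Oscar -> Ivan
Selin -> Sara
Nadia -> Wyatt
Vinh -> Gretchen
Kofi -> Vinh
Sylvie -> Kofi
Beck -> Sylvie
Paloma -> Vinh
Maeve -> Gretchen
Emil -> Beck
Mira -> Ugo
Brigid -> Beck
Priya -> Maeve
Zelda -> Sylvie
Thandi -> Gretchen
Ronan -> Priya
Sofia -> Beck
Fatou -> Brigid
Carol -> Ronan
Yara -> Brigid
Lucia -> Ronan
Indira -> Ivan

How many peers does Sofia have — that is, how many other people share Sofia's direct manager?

Sofia reports to Beck. Beck's other direct reports are Emil, Brigid — 2 peers.

2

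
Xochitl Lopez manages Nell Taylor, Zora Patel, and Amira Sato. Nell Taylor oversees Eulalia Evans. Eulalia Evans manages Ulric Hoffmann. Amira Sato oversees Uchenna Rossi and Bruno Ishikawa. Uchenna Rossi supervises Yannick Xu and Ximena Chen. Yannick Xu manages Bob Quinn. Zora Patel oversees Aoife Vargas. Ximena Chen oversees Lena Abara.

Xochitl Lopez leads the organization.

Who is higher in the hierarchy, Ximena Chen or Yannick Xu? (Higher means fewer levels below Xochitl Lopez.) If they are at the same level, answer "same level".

same level

Both Ximena Chen and Yannick Xu are 3 levels below Xochitl Lopez.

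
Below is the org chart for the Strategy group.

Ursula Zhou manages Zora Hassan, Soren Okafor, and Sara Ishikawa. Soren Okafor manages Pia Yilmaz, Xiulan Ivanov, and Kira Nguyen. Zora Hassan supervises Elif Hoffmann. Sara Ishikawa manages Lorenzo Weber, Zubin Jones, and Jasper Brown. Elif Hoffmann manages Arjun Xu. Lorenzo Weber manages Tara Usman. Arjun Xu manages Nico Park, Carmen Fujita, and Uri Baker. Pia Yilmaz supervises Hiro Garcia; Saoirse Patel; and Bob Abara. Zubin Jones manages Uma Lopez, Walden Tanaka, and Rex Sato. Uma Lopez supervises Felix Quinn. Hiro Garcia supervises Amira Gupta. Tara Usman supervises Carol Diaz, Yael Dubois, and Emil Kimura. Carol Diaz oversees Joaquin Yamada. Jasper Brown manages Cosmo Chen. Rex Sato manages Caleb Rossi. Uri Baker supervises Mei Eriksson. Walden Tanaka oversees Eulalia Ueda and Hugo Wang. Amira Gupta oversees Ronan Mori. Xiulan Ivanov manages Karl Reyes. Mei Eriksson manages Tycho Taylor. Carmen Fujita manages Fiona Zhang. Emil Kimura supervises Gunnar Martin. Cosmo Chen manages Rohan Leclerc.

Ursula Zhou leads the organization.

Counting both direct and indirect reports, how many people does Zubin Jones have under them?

7

Zubin Jones directly manages Uma Lopez, Rex Sato, Walden Tanaka. Under Uma Lopez: Felix Quinn (1). Under Rex Sato: Caleb Rossi (1). Under Walden Tanaka: Hugo Wang, Eulalia Ueda (2). So Zubin Jones's organization is 3 direct reports plus everyone under them: 2 + 2 + 3 = 7.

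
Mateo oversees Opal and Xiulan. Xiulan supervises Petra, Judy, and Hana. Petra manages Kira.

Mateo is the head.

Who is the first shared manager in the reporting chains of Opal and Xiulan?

Opal's chain of managers is Mateo. Xiulan's chain of managers is Mateo. The first manager that appears in both chains is Mateo.

Mateo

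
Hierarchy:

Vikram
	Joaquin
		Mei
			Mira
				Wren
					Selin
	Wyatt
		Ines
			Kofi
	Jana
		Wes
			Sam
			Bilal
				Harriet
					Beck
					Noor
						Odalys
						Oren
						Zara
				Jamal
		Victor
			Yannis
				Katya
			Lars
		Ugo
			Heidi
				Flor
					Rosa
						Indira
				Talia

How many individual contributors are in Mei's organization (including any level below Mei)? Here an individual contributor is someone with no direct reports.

1

The only person in Mei's organization with no one reporting to them is Selin. That is 1.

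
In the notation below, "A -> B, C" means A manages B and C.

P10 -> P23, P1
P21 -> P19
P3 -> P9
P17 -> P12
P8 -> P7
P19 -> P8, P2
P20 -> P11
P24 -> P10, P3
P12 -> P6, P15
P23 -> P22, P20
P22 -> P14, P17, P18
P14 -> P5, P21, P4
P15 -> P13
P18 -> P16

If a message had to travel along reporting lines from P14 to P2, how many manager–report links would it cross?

3

P2 is in P14's organization: the chain from P2 up to P14 is P2 → P19 → P21 → P14, which is 3 links.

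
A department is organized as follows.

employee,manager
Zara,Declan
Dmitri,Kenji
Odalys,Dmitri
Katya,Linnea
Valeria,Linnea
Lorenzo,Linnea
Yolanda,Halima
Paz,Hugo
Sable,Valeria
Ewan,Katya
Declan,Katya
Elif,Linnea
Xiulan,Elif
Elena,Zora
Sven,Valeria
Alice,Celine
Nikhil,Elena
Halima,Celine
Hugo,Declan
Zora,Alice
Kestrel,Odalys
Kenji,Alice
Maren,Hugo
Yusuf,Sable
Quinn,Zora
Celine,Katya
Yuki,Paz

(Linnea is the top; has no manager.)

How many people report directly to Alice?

Alice directly manages Kenji, Zora. That is 2 direct reports.

2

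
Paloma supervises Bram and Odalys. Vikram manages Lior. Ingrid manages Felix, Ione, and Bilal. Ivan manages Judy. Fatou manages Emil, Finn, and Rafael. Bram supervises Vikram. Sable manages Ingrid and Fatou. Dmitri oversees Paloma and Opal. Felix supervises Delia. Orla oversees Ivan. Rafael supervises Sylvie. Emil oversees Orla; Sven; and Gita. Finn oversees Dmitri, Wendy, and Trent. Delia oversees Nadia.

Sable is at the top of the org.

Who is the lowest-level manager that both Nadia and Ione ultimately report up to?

Ingrid

Nadia's chain of managers is Delia, Felix, Ingrid, Sable. Ione's chain of managers is Ingrid, Sable. The first manager that appears in both chains is Ingrid.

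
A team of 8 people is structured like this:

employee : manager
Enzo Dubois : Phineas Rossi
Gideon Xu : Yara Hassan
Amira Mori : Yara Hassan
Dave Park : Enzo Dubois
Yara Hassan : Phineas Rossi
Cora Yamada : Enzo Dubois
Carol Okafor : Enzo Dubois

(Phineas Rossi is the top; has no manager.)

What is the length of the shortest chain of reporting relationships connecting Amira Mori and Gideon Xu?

2

Amira Mori is 1 level below Yara Hassan, and Gideon Xu is 1 level below Yara Hassan (their lowest common manager). The shortest path runs up from Amira Mori to Yara Hassan and back down to Gideon Xu: 1 + 1 = 2 links.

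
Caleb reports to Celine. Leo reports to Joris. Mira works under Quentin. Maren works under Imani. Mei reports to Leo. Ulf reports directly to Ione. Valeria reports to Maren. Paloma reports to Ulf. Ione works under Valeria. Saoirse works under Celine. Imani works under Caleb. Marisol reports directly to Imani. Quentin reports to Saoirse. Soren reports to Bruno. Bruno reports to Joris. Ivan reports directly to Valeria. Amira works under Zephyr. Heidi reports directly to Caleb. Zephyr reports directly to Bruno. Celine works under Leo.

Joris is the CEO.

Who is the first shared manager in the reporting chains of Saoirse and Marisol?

Celine

Saoirse's chain of managers is Celine, Leo, Joris. Marisol's chain of managers is Imani, Caleb, Celine, Leo, Joris. The first manager that appears in both chains is Celine.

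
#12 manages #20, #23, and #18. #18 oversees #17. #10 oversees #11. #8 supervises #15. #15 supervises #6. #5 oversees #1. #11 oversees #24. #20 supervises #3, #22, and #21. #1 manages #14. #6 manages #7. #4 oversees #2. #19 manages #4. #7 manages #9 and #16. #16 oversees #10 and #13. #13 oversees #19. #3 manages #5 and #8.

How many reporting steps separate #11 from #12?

Chain from #11 up to #12: #11 → #10 → #16 → #7 → #6 → #15 → #8 → #3 → #20 → #12. That is 9 steps up, so #11 is 9 levels below #12.

9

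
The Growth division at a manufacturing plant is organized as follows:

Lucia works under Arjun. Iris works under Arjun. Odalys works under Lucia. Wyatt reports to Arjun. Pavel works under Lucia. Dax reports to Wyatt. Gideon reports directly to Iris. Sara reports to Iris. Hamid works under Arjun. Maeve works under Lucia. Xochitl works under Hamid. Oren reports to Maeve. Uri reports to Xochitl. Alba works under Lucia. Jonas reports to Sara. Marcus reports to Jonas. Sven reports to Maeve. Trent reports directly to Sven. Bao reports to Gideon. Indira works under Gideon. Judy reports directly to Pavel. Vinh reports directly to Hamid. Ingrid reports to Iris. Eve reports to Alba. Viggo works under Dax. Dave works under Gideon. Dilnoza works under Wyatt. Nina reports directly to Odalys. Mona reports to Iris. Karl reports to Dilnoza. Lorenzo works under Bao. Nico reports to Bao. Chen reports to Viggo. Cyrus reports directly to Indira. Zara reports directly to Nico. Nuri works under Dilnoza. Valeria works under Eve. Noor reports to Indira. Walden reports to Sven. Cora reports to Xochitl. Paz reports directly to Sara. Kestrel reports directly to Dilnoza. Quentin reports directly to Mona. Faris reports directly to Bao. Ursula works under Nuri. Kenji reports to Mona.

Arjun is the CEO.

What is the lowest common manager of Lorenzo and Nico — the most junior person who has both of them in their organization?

Bao

Lorenzo's chain of managers is Bao, Gideon, Iris, Arjun. Nico's chain of managers is Bao, Gideon, Iris, Arjun. The first manager that appears in both chains is Bao.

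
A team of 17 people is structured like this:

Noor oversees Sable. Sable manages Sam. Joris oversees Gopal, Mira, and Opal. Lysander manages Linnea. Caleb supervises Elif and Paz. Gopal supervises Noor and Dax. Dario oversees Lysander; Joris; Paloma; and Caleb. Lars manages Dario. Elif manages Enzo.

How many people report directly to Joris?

3

Joris directly manages Gopal, Mira, Opal. That is 3 direct reports.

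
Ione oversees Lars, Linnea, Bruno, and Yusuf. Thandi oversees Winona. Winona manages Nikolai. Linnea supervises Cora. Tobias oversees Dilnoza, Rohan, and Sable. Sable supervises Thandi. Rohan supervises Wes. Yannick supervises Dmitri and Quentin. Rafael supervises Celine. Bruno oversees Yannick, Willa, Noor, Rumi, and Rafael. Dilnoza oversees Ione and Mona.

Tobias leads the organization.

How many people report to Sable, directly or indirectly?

3

Sable directly manages Thandi. Under Thandi: Winona, Nikolai (2). That's 3 in total.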